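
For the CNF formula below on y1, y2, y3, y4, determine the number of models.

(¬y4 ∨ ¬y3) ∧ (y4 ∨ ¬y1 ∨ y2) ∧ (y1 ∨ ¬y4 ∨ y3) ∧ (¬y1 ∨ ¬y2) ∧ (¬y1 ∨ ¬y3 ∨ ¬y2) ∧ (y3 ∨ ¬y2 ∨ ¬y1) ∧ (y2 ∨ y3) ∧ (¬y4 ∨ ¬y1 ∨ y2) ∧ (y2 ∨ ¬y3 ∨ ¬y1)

There are 2^4 = 16 truth assignments over (y1, y2, y3, y4).
Split on y4. With y4 = True, the clauses containing y4 are satisfied and ¬y4 drops from the rest; 0 of the 2^3 = 8 assignments to the other variables satisfy what remains.
With y4 = False, by the same count on the reduced clause set, 3 assignments work.
(One model: y1=F, y2=F, y3=T, y4=F.)
Total: 0 + 3 = 3.

3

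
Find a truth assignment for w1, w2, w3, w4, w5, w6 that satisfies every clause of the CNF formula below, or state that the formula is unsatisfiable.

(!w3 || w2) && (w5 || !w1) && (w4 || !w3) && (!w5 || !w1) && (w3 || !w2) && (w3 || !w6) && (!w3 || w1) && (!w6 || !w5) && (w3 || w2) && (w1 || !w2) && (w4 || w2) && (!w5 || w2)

Try w3 = false.
(!w2) alone gives w2 = false.
But (w2) is also a unit clause — contradiction.
Backtrack on w3: now try w3 = true.
(w2) alone gives w2 = true.
(w4) alone gives w4 = true.
(w1) alone gives w1 = true.
(w5) alone gives w5 = true.
But (!w5) is also a unit clause — contradiction.
Neither w3 = true nor w3 = false works.

UNSATISFIABLE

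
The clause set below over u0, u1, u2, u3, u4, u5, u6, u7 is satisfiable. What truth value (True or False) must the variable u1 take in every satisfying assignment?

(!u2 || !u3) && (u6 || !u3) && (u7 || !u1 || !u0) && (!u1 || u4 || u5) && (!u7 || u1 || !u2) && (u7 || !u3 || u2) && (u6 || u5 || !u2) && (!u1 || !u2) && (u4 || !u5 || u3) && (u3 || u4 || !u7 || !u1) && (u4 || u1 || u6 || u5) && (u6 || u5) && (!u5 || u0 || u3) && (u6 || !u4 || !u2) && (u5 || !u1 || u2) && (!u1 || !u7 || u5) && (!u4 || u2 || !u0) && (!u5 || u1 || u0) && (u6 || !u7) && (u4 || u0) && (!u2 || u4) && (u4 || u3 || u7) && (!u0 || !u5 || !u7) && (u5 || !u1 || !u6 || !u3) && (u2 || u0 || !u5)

Suppose u1 = true.
The clause (!u2) is unit, so u2 = false.
The clause (u5) is unit, so u5 = true.
The clause (u0) is unit, so u0 = true.
The clause (u7) is unit, so u7 = true.
That conflicts with the unit clause (!u7).
So every satisfying assignment has u1 = False.

False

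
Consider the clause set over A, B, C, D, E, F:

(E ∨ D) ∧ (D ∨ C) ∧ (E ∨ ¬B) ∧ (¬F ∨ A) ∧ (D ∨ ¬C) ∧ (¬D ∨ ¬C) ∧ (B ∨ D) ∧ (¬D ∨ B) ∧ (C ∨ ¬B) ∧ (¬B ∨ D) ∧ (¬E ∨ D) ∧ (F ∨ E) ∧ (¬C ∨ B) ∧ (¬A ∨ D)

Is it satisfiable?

Branch on E: set E = True.
(D) alone gives D = True.
(¬C) alone gives C = False.
(B) alone gives B = True.
Now (¬B) is unsatisfied and unit — conflict.
Backtrack on E: now try E = False.
(D) alone gives D = True.
(¬B) alone gives B = False.
Now (B) is unsatisfied and unit — conflict.
Either choice for E ends in contradiction.
No assignment satisfies every clause.

Unsatisfiable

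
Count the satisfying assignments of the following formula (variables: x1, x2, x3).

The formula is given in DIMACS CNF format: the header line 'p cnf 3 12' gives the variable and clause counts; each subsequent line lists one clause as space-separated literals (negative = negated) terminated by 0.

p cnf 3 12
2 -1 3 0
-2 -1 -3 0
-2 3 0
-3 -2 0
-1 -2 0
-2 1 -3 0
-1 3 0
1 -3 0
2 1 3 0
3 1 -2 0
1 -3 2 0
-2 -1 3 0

1

There are 2^3 = 8 truth assignments over (x1, x2, x3).
Check each against the 12 clauses (columns in the order x1, x2, x3):
  F F F  ✗ fails (x2 ∨ x1 ∨ x3)
  F F T  ✗ fails (x1 ∨ ¬x3)
  F T F  ✗ fails (¬x2 ∨ x3)
  F T T  ✗ fails (¬x3 ∨ ¬x2)
  T F F  ✗ fails (x2 ∨ ¬x1 ∨ x3)
  T F T  ✓ satisfies all
  T T F  ✗ fails (¬x2 ∨ x3)
  T T T  ✗ fails (¬x2 ∨ ¬x1 ∨ ¬x3)
1 of the 8 rows is a model.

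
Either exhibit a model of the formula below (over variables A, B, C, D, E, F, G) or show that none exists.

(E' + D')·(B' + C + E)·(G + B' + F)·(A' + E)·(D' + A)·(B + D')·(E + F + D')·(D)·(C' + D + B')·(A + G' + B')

Unit clause (D) forces D = 1.
Unit clause (E') forces E = 0.
Unit clause (A') forces A = 0.
That conflicts with the unit clause (A).

UNSATISFIABLE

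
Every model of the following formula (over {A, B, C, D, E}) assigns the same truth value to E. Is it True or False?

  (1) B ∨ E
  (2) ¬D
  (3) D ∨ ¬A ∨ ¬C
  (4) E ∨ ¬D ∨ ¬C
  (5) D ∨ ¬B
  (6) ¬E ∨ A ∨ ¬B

Suppose E = False.
(B) alone gives B = True.
(¬D) alone gives D = False.
But (D) is also a unit clause — contradiction.
So every satisfying assignment has E = True.

True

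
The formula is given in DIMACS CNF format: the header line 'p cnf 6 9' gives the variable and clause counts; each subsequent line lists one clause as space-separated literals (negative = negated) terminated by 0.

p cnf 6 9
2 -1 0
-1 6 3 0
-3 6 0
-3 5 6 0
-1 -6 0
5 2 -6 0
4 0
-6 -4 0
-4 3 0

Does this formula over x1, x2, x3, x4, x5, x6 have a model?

No, unsatisfiable

Unit clause (x4) forces x4 = True.
Unit clause (¬x6) forces x6 = False.
Unit clause (¬x3) forces x3 = False.
But (x3) is also a unit clause — contradiction.
No assignment satisfies every clause.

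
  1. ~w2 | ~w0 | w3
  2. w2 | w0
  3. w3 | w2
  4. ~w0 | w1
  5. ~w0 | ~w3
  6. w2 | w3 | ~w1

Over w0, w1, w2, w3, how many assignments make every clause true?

4

There are 2^4 = 16 truth assignments over (w0, w1, w2, w3).
Check each against the 6 clauses (columns in the order w0, w1, w2, w3):
  F F F F  ✗ fails (w2 | w0)
  F F F T  ✗ fails (w2 | w0)
  F F T F  ✓ satisfies all
  F F T T  ✓ satisfies all
  F T F F  ✗ fails (w2 | w0)
  F T F T  ✗ fails (w2 | w0)
  F T T F  ✓ satisfies all
  F T T T  ✓ satisfies all
  T F F F  ✗ fails (w3 | w2)
  T F F T  ✗ fails (~w0 | w1)
  T F T F  ✗ fails (~w2 | ~w0 | w3)
  T F T T  ✗ fails (~w0 | w1)
  T T F F  ✗ fails (w3 | w2)
  T T F T  ✗ fails (~w0 | ~w3)
  T T T F  ✗ fails (~w2 | ~w0 | w3)
  T T T T  ✗ fails (~w0 | ~w3)
4 of the 16 rows are models.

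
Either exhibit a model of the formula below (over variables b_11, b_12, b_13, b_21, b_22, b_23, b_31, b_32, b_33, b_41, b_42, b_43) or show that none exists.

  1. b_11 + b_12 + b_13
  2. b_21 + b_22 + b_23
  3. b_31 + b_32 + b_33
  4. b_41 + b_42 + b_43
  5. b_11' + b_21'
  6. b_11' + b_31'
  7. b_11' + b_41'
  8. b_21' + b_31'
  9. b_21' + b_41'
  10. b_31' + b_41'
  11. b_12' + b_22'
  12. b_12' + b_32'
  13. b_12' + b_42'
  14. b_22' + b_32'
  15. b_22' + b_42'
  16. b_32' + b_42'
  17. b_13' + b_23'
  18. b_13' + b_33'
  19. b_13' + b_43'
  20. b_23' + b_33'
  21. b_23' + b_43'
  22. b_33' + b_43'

UNSATISFIABLE

Try b_11 = 0.
Try b_12 = 1.
The clause (b_22') is unit, so b_22 = 0.
The clause (b_32') is unit, so b_32 = 0.
The clause (b_42') is unit, so b_42 = 0.
Try b_21 = 1.
The clause (b_31') is unit, so b_31 = 0.
The clause (b_33) is unit, so b_33 = 1.
The clause (b_41') is unit, so b_41 = 0.
The clause (b_43) is unit, so b_43 = 1.
That conflicts with the unit clause (b_43').
Undo b_21 and try b_21 = 0.
The clause (b_23) is unit, so b_23 = 1.
The clause (b_13') is unit, so b_13 = 0.
The clause (b_33') is unit, so b_33 = 0.
The clause (b_31) is unit, so b_31 = 1.
The clause (b_41') is unit, so b_41 = 0.
The clause (b_43) is unit, so b_43 = 1.
That conflicts with the unit clause (b_43').
Neither b_21 = 1 nor b_21 = 0 works.
Undo b_12 and try b_12 = 0.
The clause (b_13) is unit, so b_13 = 1.
The clause (b_23') is unit, so b_23 = 0.
The clause (b_33') is unit, so b_33 = 0.
The clause (b_43') is unit, so b_43 = 0.
Try b_21 = 1.
The clause (b_31') is unit, so b_31 = 0.
The clause (b_32) is unit, so b_32 = 1.
The clause (b_41') is unit, so b_41 = 0.
The clause (b_42) is unit, so b_42 = 1.
That conflicts with the unit clause (b_42').
Undo b_21 and try b_21 = 0.
The clause (b_22) is unit, so b_22 = 1.
The clause (b_32') is unit, so b_32 = 0.
The clause (b_31) is unit, so b_31 = 1.
The clause (b_41') is unit, so b_41 = 0.
The clause (b_42) is unit, so b_42 = 1.
That conflicts with the unit clause (b_42').
Neither b_21 = 1 nor b_21 = 0 works.
Neither b_12 = 1 nor b_12 = 0 works.
Undo b_11 and try b_11 = 1.
The clause (b_21') is unit, so b_21 = 0.
The clause (b_31') is unit, so b_31 = 0.
The clause (b_41') is unit, so b_41 = 0.
Try b_22 = 1.
The clause (b_12') is unit, so b_12 = 0.
The clause (b_32') is unit, so b_32 = 0.
The clause (b_33) is unit, so b_33 = 1.
The clause (b_42') is unit, so b_42 = 0.
The clause (b_43) is unit, so b_43 = 1.
That conflicts with the unit clause (b_43').
Undo b_22 and try b_22 = 0.
The clause (b_23) is unit, so b_23 = 1.
The clause (b_13') is unit, so b_13 = 0.
The clause (b_33') is unit, so b_33 = 0.
The clause (b_32) is unit, so b_32 = 1.
The clause (b_12') is unit, so b_12 = 0.
The clause (b_42') is unit, so b_42 = 0.
The clause (b_43) is unit, so b_43 = 1.
That conflicts with the unit clause (b_43').
Neither b_22 = 1 nor b_22 = 0 works.
Neither b_11 = 1 nor b_11 = 0 works.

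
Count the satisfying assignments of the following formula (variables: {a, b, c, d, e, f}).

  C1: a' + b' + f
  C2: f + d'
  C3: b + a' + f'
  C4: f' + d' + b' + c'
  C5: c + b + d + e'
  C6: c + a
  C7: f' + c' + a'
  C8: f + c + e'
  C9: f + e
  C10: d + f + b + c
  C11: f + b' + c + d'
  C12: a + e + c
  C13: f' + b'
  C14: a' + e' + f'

7

There are 2^6 = 64 truth assignments over (a, b, c, d, e, f).
Split on b. With b = 1, the clauses containing b are satisfied and b' drops from the rest; 1 of the 2^5 = 32 assignments to the other variables satisfy what remains.
With b = 0, by the same count on the reduced clause set, 6 assignments work.
(One model: a=F, b=F, c=T, d=F, e=F, f=T.)
Total: 1 + 6 = 7.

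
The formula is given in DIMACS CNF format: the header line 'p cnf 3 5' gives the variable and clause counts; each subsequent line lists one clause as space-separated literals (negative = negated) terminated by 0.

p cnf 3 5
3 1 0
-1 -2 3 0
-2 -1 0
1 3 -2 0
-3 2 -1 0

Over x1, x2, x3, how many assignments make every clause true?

There are 2^3 = 8 truth assignments over (x1, x2, x3).
Check each against the 5 clauses (columns in the order x1, x2, x3):
  F F F  ✗ fails (x3 ∨ x1)
  F F T  ✓ satisfies all
  F T F  ✗ fails (x3 ∨ x1)
  F T T  ✓ satisfies all
  T F F  ✓ satisfies all
  T F T  ✗ fails (¬x3 ∨ x2 ∨ ¬x1)
  T T F  ✗ fails (¬x1 ∨ ¬x2 ∨ x3)
  T T T  ✗ fails (¬x2 ∨ ¬x1)
3 of the 8 rows are models.

3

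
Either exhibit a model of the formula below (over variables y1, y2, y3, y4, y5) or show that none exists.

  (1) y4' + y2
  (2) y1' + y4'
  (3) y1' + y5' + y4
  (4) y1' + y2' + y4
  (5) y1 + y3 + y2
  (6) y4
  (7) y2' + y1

(y4) alone gives y4 = 1.
(y2) alone gives y2 = 1.
(y1') alone gives y1 = 0.
Now (y1) is unsatisfied and unit — conflict.

UNSATISFIABLE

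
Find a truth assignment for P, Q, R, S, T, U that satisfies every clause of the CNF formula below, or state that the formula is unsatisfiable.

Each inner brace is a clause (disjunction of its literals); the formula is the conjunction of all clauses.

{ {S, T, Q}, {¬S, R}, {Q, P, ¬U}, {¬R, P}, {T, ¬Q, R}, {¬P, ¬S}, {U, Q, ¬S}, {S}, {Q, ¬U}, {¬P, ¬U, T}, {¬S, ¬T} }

UNSATISFIABLE

Unit clause (S) forces S = True.
Unit clause (R) forces R = True.
Unit clause (P) forces P = True.
Now (¬P) is unsatisfied and unit — conflict.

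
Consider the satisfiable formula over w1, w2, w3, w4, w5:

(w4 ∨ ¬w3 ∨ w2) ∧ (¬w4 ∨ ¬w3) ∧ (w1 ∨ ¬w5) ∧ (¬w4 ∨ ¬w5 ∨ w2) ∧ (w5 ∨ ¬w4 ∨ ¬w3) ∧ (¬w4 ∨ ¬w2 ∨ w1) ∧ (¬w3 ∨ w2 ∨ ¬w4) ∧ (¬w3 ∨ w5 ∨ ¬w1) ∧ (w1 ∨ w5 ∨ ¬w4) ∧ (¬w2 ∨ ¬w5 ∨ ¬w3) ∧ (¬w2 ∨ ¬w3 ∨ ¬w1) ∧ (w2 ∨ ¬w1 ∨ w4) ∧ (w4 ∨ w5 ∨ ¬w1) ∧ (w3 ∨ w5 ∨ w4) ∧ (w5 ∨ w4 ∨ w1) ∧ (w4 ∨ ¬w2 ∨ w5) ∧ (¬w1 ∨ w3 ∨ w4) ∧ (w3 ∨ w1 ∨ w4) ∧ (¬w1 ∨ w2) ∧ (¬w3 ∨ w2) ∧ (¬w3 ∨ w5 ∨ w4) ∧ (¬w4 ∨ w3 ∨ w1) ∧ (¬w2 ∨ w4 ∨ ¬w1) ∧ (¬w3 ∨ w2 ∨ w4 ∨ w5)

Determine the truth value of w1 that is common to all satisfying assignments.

True

Suppose w1 = False.
The clause (¬w5) is unit, so w5 = False.
The clause (¬w4) is unit, so w4 = False.
But (w4) is also a unit clause — contradiction.
So every satisfying assignment has w1 = True.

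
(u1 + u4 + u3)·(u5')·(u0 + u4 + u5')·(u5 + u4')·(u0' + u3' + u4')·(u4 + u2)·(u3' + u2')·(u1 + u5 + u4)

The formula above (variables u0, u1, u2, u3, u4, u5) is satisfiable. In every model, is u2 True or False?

True

Suppose u2 = 0.
(u5') alone gives u5 = 0.
(u4') alone gives u4 = 0.
But (u4) is also a unit clause — contradiction.
So every satisfying assignment has u2 = True.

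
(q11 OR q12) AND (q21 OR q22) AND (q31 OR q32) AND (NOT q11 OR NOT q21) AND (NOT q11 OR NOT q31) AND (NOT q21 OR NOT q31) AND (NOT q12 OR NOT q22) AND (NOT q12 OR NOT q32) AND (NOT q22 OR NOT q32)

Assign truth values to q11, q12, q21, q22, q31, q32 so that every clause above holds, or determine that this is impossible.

UNSATISFIABLE

Case q11 = true:
(NOT q21) alone gives q21 = false.
(q22) alone gives q22 = true.
(NOT q31) alone gives q31 = false.
(q32) alone gives q32 = true.
Now (NOT q32) is unsatisfied and unit — conflict.
So q11 must be the other value — set q11 = false.
(q12) alone gives q12 = true.
(NOT q22) alone gives q22 = false.
(q21) alone gives q21 = true.
(NOT q31) alone gives q31 = false.
(q32) alone gives q32 = true.
Now (NOT q32) is unsatisfied and unit — conflict.
Both values of q11 lead to a conflict.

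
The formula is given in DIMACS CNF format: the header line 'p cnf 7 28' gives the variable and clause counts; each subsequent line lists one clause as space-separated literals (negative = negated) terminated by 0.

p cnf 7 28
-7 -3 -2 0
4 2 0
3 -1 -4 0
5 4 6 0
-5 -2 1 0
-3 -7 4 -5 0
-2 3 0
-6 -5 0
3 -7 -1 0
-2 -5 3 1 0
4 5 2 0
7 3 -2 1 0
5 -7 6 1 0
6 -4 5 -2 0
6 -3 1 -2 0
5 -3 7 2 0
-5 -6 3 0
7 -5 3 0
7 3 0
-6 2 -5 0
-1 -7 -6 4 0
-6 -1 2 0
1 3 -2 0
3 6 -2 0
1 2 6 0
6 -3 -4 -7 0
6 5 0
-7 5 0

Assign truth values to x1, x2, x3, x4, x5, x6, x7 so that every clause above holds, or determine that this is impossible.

x1: False, x2: True, x3: True, x4: False, x5: False, x6: True, x7: False

Case x4 = False:
(x2) alone gives x2 = True.
(x3) alone gives x3 = True.
(¬x7) alone gives x7 = False.
Case x5 = False:
(x6) alone gives x6 = True.
No clause remains; x1 is free.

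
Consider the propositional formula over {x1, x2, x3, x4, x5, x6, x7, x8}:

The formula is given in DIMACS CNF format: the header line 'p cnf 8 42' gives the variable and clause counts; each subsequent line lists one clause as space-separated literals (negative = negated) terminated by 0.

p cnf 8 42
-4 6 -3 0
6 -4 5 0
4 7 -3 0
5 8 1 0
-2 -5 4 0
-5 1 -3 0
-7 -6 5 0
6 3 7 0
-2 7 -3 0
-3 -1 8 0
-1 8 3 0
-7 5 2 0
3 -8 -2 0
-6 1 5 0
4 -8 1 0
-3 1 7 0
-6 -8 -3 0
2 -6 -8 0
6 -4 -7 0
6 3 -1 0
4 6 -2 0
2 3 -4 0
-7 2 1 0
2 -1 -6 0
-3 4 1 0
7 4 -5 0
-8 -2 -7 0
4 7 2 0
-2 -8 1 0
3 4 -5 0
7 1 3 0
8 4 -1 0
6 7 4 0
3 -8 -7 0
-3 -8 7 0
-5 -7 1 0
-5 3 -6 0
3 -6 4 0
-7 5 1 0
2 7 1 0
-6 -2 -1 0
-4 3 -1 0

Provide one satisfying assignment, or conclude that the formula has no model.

Branch on x4: set x4 = False.
Branch on x7: set x7 = True.
Branch on x2: set x2 = False.
The clause (x5) is unit, so x5 = True.
The clause (x1) is unit, so x1 = True.
The clause (¬x6) is unit, so x6 = False.
The clause (x3) is unit, so x3 = True.
The clause (x8) is unit, so x8 = True.
All clauses are satisfied.

x1=True, x2=False, x3=True, x4=False, x5=True, x6=False, x7=True, x8=True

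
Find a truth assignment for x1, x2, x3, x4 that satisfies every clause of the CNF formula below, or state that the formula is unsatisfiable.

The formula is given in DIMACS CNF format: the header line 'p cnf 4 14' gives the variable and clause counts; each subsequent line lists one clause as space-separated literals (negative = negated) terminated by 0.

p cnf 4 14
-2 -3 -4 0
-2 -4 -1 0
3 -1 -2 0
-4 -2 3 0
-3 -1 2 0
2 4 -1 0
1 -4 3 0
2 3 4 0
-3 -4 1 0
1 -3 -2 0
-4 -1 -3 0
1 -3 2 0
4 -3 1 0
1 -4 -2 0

x1: True, x2: True, x3: True, x4: False

Case x2 = True:
Case x3 = True:
(¬x4) alone gives x4 = False.
(x1) alone gives x1 = True.
Every clause now holds.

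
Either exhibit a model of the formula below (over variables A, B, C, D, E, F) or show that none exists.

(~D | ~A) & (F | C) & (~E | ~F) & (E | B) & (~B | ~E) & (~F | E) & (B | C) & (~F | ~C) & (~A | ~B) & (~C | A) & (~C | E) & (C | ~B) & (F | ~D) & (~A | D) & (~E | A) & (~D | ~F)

Suppose D = 0.
(~A) alone gives A = 0.
(~C) alone gives C = 0.
(F) alone gives F = 1.
(~E) alone gives E = 0.
That conflicts with the unit clause (E).
So D must be the other value — set D = 1.
(~A) alone gives A = 0.
(~C) alone gives C = 0.
(F) alone gives F = 1.
That conflicts with the unit clause (~F).
Both values of D lead to a conflict.

UNSATISFIABLE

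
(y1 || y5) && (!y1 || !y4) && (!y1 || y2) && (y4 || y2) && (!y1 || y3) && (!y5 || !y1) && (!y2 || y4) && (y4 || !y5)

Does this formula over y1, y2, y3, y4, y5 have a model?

Case y1 = false:
The clause (y5) is unit, so y5 = true.
The clause (y4) is unit, so y4 = true.
No clause remains; y2, y3 are free.
A satisfying assignment: y1: false; y2: false; y3: false; y4: true; y5: true.

Yes, satisfiable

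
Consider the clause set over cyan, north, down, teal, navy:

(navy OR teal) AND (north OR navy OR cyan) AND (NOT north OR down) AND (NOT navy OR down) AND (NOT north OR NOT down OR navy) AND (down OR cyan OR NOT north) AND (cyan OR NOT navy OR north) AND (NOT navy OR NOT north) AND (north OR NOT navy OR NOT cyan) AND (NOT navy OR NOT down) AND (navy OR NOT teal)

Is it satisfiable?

Unsatisfiable

Case navy = true:
(down) alone gives down = true.
That conflicts with the unit clause (NOT down).
So navy must be the other value — set navy = false.
(teal) alone gives teal = true.
That conflicts with the unit clause (NOT teal).
Either choice for navy ends in contradiction.
No assignment satisfies every clause.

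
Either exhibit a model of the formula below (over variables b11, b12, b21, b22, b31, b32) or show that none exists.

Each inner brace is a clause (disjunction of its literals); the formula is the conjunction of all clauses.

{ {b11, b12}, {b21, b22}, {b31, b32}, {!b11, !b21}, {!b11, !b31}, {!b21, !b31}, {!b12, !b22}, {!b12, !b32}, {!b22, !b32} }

UNSATISFIABLE

Try b11 = true.
From the singleton clause (!b21), b21 = false.
From the singleton clause (b22), b22 = true.
From the singleton clause (!b31), b31 = false.
From the singleton clause (b32), b32 = true.
But (!b32) is also a unit clause — contradiction.
Backtrack on b11: now try b11 = false.
From the singleton clause (b12), b12 = true.
From the singleton clause (!b22), b22 = false.
From the singleton clause (b21), b21 = true.
From the singleton clause (!b31), b31 = false.
From the singleton clause (b32), b32 = true.
But (!b32) is also a unit clause — contradiction.
Both values of b11 lead to a conflict.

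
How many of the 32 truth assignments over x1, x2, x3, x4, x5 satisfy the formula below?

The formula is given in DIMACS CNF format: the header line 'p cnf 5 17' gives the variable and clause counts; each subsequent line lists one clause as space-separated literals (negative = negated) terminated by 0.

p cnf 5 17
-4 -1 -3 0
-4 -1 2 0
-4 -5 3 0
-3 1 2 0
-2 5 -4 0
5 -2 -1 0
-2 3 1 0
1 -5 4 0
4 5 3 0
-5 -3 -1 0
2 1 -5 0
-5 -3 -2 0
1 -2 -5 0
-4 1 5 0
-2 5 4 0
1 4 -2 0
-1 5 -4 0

There are 2^5 = 32 truth assignments over (x1, x2, x3, x4, x5).
Split on x1. With x1 = True, the clauses containing x1 are satisfied and ¬x1 drops from the rest; 3 of the 2^4 = 16 assignments to the other variables satisfy what remains.
With x1 = False, by the same count on the reduced clause set, 0 assignments work.
Total: 3 + 0 = 3.

3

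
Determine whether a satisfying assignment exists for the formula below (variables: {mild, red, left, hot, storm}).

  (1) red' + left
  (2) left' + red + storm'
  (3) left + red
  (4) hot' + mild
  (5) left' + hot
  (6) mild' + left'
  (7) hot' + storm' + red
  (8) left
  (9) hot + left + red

Unit clause (left) forces left = 1.
Unit clause (hot) forces hot = 1.
Unit clause (mild) forces mild = 1.
But (mild') is also a unit clause — contradiction.
No assignment satisfies every clause.

Unsatisfiable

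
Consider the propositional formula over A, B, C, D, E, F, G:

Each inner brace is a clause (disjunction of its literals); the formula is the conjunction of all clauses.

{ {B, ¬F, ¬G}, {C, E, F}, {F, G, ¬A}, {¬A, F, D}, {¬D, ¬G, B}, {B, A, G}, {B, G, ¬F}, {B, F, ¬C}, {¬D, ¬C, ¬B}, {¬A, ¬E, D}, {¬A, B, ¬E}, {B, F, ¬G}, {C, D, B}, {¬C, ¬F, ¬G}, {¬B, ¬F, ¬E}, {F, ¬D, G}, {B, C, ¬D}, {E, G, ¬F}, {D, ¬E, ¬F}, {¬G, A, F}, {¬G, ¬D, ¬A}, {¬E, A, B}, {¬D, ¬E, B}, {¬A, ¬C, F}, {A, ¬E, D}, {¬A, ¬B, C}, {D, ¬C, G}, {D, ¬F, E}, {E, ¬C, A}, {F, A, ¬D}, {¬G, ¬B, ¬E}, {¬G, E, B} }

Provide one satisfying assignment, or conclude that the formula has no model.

Suppose B = True.
Suppose D = True.
The clause (¬C) is unit, so C = False.
The clause (¬A) is unit, so A = False.
The clause (F) is unit, so F = True.
The clause (¬E) is unit, so E = False.
The clause (G) is unit, so G = True.
Every clause now holds.

A ↦ False,  B ↦ True,  C ↦ False,  D ↦ True,  E ↦ False,  F ↦ True,  G ↦ True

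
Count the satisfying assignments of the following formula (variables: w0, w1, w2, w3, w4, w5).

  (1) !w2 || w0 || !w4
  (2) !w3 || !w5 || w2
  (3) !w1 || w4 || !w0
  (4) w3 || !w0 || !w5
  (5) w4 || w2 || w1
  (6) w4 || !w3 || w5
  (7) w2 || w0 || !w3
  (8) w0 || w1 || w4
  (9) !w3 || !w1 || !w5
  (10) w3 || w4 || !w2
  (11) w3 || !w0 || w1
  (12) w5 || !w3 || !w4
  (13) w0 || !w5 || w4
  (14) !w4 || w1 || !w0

8

There are 2^6 = 64 truth assignments over (w0, w1, w2, w3, w4, w5).
Split on w0. With w0 = true, the clauses containing w0 are satisfied and !w0 drops from the rest; 3 of the 2^5 = 32 assignments to the other variables satisfy what remains.
With w0 = false, by the same count on the reduced clause set, 5 assignments work.
(One model: w0=F, w1=F, w2=F, w3=F, w4=T, w5=F.)
Total: 3 + 5 = 8.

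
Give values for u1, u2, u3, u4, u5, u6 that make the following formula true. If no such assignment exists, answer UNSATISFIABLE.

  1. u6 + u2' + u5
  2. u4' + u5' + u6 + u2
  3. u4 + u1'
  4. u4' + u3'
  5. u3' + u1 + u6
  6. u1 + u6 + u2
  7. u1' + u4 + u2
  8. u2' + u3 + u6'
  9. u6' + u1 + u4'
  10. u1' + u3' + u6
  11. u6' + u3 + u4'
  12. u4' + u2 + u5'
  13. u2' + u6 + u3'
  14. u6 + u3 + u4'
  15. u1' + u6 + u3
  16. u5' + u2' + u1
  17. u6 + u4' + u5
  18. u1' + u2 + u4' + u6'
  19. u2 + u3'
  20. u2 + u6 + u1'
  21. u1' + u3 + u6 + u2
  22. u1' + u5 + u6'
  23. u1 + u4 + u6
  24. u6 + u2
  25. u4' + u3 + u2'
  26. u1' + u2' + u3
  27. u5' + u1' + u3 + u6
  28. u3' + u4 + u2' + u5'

Try u4 = 0.
(u1') alone gives u1 = 0.
(u6) alone gives u6 = 1.
Try u2 = 0.
(u3') alone gives u3 = 0.
No clause remains; u5 is free.

u1: 0, u2: 0, u3: 0, u4: 0, u5: 1, u6: 1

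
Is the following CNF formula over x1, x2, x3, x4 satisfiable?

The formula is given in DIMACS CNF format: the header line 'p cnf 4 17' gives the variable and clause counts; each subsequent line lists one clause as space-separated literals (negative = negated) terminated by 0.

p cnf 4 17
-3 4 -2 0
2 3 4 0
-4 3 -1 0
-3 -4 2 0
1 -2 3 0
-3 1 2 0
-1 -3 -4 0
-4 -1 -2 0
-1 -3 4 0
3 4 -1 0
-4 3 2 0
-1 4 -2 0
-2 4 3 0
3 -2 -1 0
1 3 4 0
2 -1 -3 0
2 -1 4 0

Yes

Suppose x3 = True.
Suppose x4 = True.
The clause (x2) is unit, so x2 = True.
The clause (¬x1) is unit, so x1 = False.
Every clause now holds.
A satisfying assignment: x1 ↦ False, x2 ↦ True, x3 ↦ True, x4 ↦ True.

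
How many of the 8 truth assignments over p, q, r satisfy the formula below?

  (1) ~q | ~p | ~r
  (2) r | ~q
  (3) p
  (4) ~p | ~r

There are 2^3 = 8 truth assignments over (p, q, r).
Check each against the 4 clauses (columns in the order p, q, r):
  F F F  ✗ fails (p)
  F F T  ✗ fails (p)
  F T F  ✗ fails (r | ~q)
  F T T  ✗ fails (p)
  T F F  ✓ satisfies all
  T F T  ✗ fails (~p | ~r)
  T T F  ✗ fails (r | ~q)
  T T T  ✗ fails (~q | ~p | ~r)
1 of the 8 rows is a model.

1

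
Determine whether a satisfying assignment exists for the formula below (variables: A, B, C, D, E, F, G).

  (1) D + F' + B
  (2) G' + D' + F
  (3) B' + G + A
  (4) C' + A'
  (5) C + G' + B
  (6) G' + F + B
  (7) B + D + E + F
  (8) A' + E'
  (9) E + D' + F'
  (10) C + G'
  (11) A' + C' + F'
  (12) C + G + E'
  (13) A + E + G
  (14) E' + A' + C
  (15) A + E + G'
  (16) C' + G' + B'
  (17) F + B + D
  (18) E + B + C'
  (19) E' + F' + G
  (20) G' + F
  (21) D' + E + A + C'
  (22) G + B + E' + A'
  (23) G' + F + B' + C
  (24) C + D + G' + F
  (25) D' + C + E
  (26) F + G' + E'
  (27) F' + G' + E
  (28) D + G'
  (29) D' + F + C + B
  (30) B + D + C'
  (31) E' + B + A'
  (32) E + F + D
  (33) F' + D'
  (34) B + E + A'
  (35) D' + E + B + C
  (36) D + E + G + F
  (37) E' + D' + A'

Suppose C = 0.
From the singleton clause (G'), G = 0.
From the singleton clause (E'), E = 0.
From the singleton clause (A), A = 1.
From the singleton clause (D'), D = 0.
From the singleton clause (F), F = 1.
From the singleton clause (B), B = 1.
Every clause now holds.
A satisfying assignment: A=1; B=1; C=0; D=0; E=0; F=1; G=0.

Yes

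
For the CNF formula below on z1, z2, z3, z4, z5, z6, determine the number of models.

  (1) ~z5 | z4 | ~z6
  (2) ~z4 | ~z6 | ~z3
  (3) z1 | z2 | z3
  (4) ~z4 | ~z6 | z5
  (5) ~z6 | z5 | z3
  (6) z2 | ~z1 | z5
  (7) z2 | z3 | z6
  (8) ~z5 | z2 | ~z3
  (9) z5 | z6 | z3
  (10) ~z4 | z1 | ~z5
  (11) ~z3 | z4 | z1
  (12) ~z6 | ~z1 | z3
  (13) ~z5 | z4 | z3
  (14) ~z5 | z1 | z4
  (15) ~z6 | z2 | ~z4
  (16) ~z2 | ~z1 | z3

7

There are 2^6 = 64 truth assignments over (z1, z2, z3, z4, z5, z6).
Split on z4. With z4 = 1, the clauses containing z4 are satisfied and ~z4 drops from the rest; 4 of the 2^5 = 32 assignments to the other variables satisfy what remains.
With z4 = 0, by the same count on the reduced clause set, 3 assignments work.
(One model: z1=F, z2=F, z3=T, z4=T, z5=F, z6=F.)
Total: 4 + 3 = 7.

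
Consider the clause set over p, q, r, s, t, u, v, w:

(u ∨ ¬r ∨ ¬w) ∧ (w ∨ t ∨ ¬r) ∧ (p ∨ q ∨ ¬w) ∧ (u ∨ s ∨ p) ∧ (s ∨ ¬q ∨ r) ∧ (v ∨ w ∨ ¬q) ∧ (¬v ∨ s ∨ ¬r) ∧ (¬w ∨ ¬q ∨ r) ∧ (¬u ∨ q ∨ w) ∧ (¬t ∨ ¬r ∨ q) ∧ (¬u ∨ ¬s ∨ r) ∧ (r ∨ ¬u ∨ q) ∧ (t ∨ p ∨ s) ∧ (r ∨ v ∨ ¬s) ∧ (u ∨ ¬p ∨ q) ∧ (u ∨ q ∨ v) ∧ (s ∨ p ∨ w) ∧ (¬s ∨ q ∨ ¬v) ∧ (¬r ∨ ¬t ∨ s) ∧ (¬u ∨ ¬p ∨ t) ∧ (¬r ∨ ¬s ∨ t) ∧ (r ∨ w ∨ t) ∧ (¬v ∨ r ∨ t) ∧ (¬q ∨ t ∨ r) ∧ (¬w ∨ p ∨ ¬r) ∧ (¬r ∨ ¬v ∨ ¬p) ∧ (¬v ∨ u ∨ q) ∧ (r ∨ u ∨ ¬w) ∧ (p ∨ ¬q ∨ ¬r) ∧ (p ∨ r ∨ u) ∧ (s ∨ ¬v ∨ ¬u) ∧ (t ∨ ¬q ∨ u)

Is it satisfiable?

Yes, satisfiable

Case u = True:
Case q = True:
Case s = True:
(r) alone gives r = True.
(t) alone gives t = True.
(p) alone gives p = True.
(¬v) alone gives v = False.
(w) alone gives w = True.
All clauses are satisfied.
A satisfying assignment: p ↦ True, q ↦ True, r ↦ True, s ↦ True, t ↦ True, u ↦ True, v ↦ False, w ↦ True.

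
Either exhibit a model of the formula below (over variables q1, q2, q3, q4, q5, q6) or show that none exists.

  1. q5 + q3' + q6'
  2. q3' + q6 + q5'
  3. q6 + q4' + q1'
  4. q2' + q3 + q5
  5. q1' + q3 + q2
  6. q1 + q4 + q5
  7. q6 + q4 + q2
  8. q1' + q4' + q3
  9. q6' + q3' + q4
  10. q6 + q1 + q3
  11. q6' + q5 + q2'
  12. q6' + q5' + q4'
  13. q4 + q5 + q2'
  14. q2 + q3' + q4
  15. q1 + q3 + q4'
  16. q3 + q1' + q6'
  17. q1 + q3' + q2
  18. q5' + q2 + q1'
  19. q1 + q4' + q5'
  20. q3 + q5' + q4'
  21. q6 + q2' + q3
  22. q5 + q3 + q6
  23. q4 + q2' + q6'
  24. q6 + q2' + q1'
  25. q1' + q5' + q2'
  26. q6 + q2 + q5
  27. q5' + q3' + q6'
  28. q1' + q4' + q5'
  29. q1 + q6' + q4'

q1: 0,  q2: 0,  q3: 0,  q4: 0,  q5: 1,  q6: 1

Try q5 = 1.
Try q3 = 0.
Unit clause (q4') forces q4 = 0.
Try q1 = 0.
Unit clause (q6) forces q6 = 1.
Unit clause (q2') forces q2 = 0.
This assignment satisfies each clause.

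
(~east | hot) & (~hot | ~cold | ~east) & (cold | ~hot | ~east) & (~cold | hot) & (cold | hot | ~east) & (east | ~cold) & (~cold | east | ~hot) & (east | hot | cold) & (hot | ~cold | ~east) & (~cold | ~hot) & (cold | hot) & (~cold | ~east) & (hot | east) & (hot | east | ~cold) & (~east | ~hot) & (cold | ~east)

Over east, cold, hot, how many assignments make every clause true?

There are 2^3 = 8 truth assignments over (east, cold, hot).
Check each against the 16 clauses (columns in the order east, cold, hot):
  F F F  ✗ fails (east | hot | cold)
  F F T  ✓ satisfies all
  F T F  ✗ fails (~cold | hot)
  F T T  ✗ fails (east | ~cold)
  T F F  ✗ fails (~east | hot)
  T F T  ✗ fails (cold | ~hot | ~east)
  T T F  ✗ fails (~east | hot)
  T T T  ✗ fails (~hot | ~cold | ~east)
1 of the 8 rows is a model.

1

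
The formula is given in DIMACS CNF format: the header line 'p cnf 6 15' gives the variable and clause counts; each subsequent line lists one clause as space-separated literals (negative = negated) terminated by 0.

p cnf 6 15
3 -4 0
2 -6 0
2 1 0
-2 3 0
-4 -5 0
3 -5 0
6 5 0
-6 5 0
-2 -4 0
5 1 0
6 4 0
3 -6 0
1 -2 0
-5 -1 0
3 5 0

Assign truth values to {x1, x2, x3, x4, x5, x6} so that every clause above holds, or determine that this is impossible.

Try x3 = True.
Try x2 = True.
The clause (¬x4) is unit, so x4 = False.
The clause (x6) is unit, so x6 = True.
The clause (x5) is unit, so x5 = True.
The clause (x1) is unit, so x1 = True.
Now (¬x1) is unsatisfied and unit — conflict.
So x2 must be the other value — set x2 = False.
The clause (¬x6) is unit, so x6 = False.
The clause (x1) is unit, so x1 = True.
The clause (x5) is unit, so x5 = True.
Now (¬x5) is unsatisfied and unit — conflict.
Both values of x2 lead to a conflict.
So x3 must be the other value — set x3 = False.
The clause (¬x4) is unit, so x4 = False.
The clause (¬x2) is unit, so x2 = False.
The clause (¬x6) is unit, so x6 = False.
Now (x6) is unsatisfied and unit — conflict.
Both values of x3 lead to a conflict.

UNSATISFIABLE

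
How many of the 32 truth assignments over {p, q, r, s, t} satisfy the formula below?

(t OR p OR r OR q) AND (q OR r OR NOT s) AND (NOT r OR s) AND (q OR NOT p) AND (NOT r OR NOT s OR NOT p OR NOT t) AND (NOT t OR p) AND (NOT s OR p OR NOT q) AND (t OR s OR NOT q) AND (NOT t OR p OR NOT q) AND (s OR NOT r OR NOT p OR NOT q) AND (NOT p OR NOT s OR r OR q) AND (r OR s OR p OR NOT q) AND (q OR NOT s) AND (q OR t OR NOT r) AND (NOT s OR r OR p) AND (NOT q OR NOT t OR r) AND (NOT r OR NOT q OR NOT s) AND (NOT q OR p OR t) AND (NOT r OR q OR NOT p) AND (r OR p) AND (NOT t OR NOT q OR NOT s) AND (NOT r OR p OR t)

1

There are 2^5 = 32 truth assignments over (p, q, r, s, t).
Split on t. With t = true, the clauses containing t are satisfied and NOT t drops from the rest; 0 of the 2^4 = 16 assignments to the other variables satisfy what remains.
With t = false, by the same count on the reduced clause set, 1 assignment works.
Total: 0 + 1 = 1.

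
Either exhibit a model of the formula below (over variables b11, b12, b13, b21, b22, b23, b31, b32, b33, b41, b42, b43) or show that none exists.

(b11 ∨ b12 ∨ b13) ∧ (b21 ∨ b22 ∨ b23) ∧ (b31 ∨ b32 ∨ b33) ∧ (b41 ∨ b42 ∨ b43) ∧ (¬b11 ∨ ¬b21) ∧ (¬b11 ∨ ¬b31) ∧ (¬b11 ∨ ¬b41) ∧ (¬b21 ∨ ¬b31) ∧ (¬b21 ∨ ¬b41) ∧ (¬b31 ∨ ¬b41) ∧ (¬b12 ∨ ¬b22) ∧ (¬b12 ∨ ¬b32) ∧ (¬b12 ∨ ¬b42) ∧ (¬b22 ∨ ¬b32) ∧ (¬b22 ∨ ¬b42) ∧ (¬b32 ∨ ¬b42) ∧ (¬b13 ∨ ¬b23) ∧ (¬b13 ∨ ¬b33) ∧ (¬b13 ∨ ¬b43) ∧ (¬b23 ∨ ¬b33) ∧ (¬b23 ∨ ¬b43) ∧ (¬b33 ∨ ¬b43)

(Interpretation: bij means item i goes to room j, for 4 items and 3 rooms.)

Branch on b11: set b11 = False.
Branch on b12: set b12 = True.
(¬b22) alone gives b22 = False.
(¬b32) alone gives b32 = False.
(¬b42) alone gives b42 = False.
Branch on b21: set b21 = True.
(¬b31) alone gives b31 = False.
(b33) alone gives b33 = True.
(¬b41) alone gives b41 = False.
(b43) alone gives b43 = True.
That conflicts with the unit clause (¬b43).
Backtrack on b21: now try b21 = False.
(b23) alone gives b23 = True.
(¬b13) alone gives b13 = False.
(¬b33) alone gives b33 = False.
(b31) alone gives b31 = True.
(¬b41) alone gives b41 = False.
(b43) alone gives b43 = True.
That conflicts with the unit clause (¬b43).
Both values of b21 lead to a conflict.
Backtrack on b12: now try b12 = False.
(b13) alone gives b13 = True.
(¬b23) alone gives b23 = False.
(¬b33) alone gives b33 = False.
(¬b43) alone gives b43 = False.
Branch on b21: set b21 = True.
(¬b31) alone gives b31 = False.
(b32) alone gives b32 = True.
(¬b41) alone gives b41 = False.
(b42) alone gives b42 = True.
That conflicts with the unit clause (¬b42).
Backtrack on b21: now try b21 = False.
(b22) alone gives b22 = True.
(¬b32) alone gives b32 = False.
(b31) alone gives b31 = True.
(¬b41) alone gives b41 = False.
(b42) alone gives b42 = True.
That conflicts with the unit clause (¬b42).
Both values of b21 lead to a conflict.
Both values of b12 lead to a conflict.
Backtrack on b11: now try b11 = True.
(¬b21) alone gives b21 = False.
(¬b31) alone gives b31 = False.
(¬b41) alone gives b41 = False.
Branch on b22: set b22 = True.
(¬b12) alone gives b12 = False.
(¬b32) alone gives b32 = False.
(b33) alone gives b33 = True.
(¬b42) alone gives b42 = False.
(b43) alone gives b43 = True.
That conflicts with the unit clause (¬b43).
Backtrack on b22: now try b22 = False.
(b23) alone gives b23 = True.
(¬b13) alone gives b13 = False.
(¬b33) alone gives b33 = False.
(b32) alone gives b32 = True.
(¬b12) alone gives b12 = False.
(¬b42) alone gives b42 = False.
(b43) alone gives b43 = True.
That conflicts with the unit clause (¬b43).
Both values of b22 lead to a conflict.
Both values of b11 lead to a conflict.

UNSATISFIABLE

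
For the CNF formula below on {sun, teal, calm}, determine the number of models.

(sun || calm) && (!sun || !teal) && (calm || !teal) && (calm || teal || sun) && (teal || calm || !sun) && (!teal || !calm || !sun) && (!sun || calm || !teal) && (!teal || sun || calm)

There are 2^3 = 8 truth assignments over (sun, teal, calm).
Check each against the 8 clauses (columns in the order sun, teal, calm):
  F F F  ✗ fails (sun || calm)
  F F T  ✓ satisfies all
  F T F  ✗ fails (sun || calm)
  F T T  ✓ satisfies all
  T F F  ✗ fails (teal || calm || !sun)
  T F T  ✓ satisfies all
  T T F  ✗ fails (!sun || !teal)
  T T T  ✗ fails (!sun || !teal)
3 of the 8 rows are models.

3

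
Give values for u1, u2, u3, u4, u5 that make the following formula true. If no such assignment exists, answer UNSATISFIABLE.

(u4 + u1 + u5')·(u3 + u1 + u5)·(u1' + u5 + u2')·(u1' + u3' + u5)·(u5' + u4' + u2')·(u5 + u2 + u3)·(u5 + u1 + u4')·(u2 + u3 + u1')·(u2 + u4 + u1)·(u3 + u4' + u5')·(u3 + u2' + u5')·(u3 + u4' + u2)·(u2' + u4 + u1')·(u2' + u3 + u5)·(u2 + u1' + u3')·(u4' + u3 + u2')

u1: 0,  u2: 0,  u3: 1,  u4: 1,  u5: 1

Case u4 = 1:
Case u5 = 1:
Unit clause (u2') forces u2 = 0.
Unit clause (u3) forces u3 = 1.
Unit clause (u1') forces u1 = 0.
All clauses are satisfied.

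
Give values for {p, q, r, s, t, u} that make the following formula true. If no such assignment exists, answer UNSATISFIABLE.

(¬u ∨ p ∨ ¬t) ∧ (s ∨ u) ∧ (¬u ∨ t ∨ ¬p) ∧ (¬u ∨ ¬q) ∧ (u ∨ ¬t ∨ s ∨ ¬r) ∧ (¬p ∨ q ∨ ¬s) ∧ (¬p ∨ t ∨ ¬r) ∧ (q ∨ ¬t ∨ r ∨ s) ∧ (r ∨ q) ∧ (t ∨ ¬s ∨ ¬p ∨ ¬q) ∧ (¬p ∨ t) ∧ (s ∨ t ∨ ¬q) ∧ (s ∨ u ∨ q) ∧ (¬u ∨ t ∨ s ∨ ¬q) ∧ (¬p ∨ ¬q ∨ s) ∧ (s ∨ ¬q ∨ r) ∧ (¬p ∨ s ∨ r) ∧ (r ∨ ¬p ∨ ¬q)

Case s = True:
Case u = False:
Case p = False:
Case r = True:
No clause remains; q, t are free.

p ↦ False, q ↦ False, r ↦ True, s ↦ True, t ↦ False, u ↦ False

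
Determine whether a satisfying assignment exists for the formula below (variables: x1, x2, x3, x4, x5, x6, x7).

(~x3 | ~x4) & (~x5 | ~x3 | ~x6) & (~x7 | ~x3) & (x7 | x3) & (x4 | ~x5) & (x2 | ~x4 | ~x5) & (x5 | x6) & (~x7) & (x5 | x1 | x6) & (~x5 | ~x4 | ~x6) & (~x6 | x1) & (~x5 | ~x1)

Unit clause (~x7) forces x7 = 0.
Unit clause (x3) forces x3 = 1.
Unit clause (~x4) forces x4 = 0.
Unit clause (~x5) forces x5 = 0.
Unit clause (x6) forces x6 = 1.
Unit clause (x1) forces x1 = 1.
Every clause is now satisfied; x2 is unconstrained.
A satisfying assignment: x1=1, x2=1, x3=1, x4=0, x5=0, x6=1, x7=0.

Yes, satisfiable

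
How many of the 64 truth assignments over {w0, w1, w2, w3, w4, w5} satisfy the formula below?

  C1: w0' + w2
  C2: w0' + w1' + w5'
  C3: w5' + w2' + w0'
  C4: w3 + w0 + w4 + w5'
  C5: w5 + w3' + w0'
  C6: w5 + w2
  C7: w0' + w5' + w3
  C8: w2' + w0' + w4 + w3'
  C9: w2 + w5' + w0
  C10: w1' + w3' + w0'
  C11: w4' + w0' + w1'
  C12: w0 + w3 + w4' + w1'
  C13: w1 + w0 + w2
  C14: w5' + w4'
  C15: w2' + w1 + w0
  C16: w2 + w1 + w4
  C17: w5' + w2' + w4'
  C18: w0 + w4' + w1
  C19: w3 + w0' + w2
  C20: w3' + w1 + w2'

7

There are 2^6 = 64 truth assignments over (w0, w1, w2, w3, w4, w5).
Split on w4. With w4 = 1, the clauses containing w4 are satisfied and w4' drops from the rest; 2 of the 2^5 = 32 assignments to the other variables satisfy what remains.
With w4 = 0, by the same count on the reduced clause set, 5 assignments work.
Total: 2 + 5 = 7.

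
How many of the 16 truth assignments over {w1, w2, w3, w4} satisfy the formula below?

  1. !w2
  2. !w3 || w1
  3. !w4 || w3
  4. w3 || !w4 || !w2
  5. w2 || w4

1

There are 2^4 = 16 truth assignments over (w1, w2, w3, w4).
Split on w1. With w1 = true, the clauses containing w1 are satisfied and !w1 drops from the rest; 1 of the 2^3 = 8 assignments to the other variables satisfy what remains.
With w1 = false, by the same count on the reduced clause set, 0 assignments work.
(One model: w1=T, w2=F, w3=T, w4=T.)
Total: 1 + 0 = 1.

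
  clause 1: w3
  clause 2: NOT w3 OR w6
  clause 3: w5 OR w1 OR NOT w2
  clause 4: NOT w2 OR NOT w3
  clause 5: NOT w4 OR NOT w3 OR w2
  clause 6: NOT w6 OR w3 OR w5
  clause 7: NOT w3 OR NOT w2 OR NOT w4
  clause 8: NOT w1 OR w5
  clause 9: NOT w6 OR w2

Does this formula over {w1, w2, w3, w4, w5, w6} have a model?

From the singleton clause (w3), w3 = true.
From the singleton clause (w6), w6 = true.
From the singleton clause (NOT w2), w2 = false.
Now (w2) is unsatisfied and unit — conflict.
No assignment satisfies every clause.

No, unsatisfiable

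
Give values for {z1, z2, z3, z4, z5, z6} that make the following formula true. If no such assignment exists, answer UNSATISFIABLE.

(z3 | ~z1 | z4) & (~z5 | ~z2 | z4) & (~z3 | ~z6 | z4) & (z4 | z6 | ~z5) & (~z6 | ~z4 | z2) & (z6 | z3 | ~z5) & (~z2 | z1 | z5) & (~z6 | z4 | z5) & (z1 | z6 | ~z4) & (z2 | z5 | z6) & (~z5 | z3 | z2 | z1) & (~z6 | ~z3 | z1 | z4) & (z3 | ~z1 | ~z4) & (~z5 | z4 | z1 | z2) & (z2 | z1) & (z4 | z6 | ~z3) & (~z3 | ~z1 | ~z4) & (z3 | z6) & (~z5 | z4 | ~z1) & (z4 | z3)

z1=0, z2=1, z3=1, z4=1, z5=1, z6=1

Case z2 = 1:
Case z5 = 1:
Unit clause (z4) forces z4 = 1.
Case z6 = 1:
Case z3 = 1:
Unit clause (~z1) forces z1 = 0.
This assignment satisfies each clause.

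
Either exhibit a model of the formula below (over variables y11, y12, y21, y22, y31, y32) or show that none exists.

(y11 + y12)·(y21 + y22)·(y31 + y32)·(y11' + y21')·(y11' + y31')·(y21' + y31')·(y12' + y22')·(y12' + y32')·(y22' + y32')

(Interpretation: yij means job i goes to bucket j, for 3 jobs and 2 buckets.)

UNSATISFIABLE

Branch on y11: set y11 = 1.
The clause (y21') is unit, so y21 = 0.
The clause (y22) is unit, so y22 = 1.
The clause (y31') is unit, so y31 = 0.
The clause (y32) is unit, so y32 = 1.
That conflicts with the unit clause (y32').
That branch fails; take y11 = 0 instead.
The clause (y12) is unit, so y12 = 1.
The clause (y22') is unit, so y22 = 0.
The clause (y21) is unit, so y21 = 1.
The clause (y31') is unit, so y31 = 0.
The clause (y32) is unit, so y32 = 1.
That conflicts with the unit clause (y32').
Both values of y11 lead to a conflict.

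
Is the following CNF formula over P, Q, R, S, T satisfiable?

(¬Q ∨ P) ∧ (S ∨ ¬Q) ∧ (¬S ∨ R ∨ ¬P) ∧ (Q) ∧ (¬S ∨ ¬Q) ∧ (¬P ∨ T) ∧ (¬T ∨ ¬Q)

No, unsatisfiable

From the singleton clause (Q), Q = True.
From the singleton clause (P), P = True.
From the singleton clause (S), S = True.
That conflicts with the unit clause (¬S).
No assignment satisfies every clause.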